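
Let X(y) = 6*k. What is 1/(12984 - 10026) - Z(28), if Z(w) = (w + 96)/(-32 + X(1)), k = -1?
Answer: 183415/56202 ≈ 3.2635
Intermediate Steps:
X(y) = -6 (X(y) = 6*(-1) = -6)
Z(w) = -48/19 - w/38 (Z(w) = (w + 96)/(-32 - 6) = (96 + w)/(-38) = (96 + w)*(-1/38) = -48/19 - w/38)
1/(12984 - 10026) - Z(28) = 1/(12984 - 10026) - (-48/19 - 1/38*28) = 1/2958 - (-48/19 - 14/19) = 1/2958 - 1*(-62/19) = 1/2958 + 62/19 = 183415/56202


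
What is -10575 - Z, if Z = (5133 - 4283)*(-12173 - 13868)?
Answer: 22124275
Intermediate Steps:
Z = -22134850 (Z = 850*(-26041) = -22134850)
-10575 - Z = -10575 - 1*(-22134850) = -10575 + 22134850 = 22124275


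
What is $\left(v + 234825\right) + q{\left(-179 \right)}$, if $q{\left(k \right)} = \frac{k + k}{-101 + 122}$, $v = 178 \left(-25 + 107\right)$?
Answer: $\frac{5237483}{21} \approx 2.494 \cdot 10^{5}$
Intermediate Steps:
$v = 14596$ ($v = 178 \cdot 82 = 14596$)
$q{\left(k \right)} = \frac{2 k}{21}$
$\left(v + 234825\right) + q{\left(-179 \right)} = \left(14596 + 234825\right) + \frac{2}{21} \left(-179\right) = 249421 - \frac{358}{21} = \frac{5237483}{21}$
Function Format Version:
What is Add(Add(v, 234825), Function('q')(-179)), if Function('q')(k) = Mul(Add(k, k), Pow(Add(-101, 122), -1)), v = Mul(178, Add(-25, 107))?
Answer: Rational(5237483, 21) ≈ 2.4940e+5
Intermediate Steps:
v = 14596 (v = Mul(178, 82) = 14596)
Function('q')(k) = Mul(Rational(2, 21), k) (Function('q')(k) = Mul(Mul(2, k), Pow(21, -1)) = Mul(Mul(2, k), Rational(1, 21)) = Mul(Rational(2, 21), k))
Add(Add(v, 234825), Function('q')(-179)) = Add(Add(14596, 234825), Mul(Rational(2, 21), -179)) = Add(249421, Rational(-358, 21)) = Rational(5237483, 21)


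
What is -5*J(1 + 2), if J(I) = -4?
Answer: 20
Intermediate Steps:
-5*J(1 + 2) = -5*(-4) = 20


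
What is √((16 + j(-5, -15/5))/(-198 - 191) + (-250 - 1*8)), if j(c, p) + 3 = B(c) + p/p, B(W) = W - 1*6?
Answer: I*√39041985/389 ≈ 16.063*I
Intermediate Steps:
B(W) = -6 + W (B(W) = W - 6 = -6 + W)
j(c, p) = -8 + c (j(c, p) = -3 + ((-6 + c) + p/p) = -3 + ((-6 + c) + 1) = -3 + (-5 + c) = -8 + c)
√((16 + j(-5, -15/5))/(-198 - 191) + (-250 - 1*8)) = √((16 + (-8 - 5))/(-198 - 191) + (-250 - 1*8)) = √((16 - 13)/(-389) + (-250 - 8)) = √(3*(-1/389) - 258) = √(-3/389 - 258) = √(-100365/389) = I*√39041985/389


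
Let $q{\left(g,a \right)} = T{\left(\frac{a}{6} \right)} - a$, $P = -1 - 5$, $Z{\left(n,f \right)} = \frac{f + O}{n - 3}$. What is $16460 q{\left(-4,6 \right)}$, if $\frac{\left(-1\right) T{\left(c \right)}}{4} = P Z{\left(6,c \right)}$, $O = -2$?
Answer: $-230440$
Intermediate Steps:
$Z{\left(n,f \right)} = \frac{-2 + f}{-3 + n}$ ($Z{\left(n,f \right)} = \frac{f - 2}{n - 3} = \frac{-2 + f}{-3 + n}$)
$P = -6$
$T{\left(c \right)} = -16 + 8 c$ ($T{\left(c \right)} = - 4 \left(- 6 \frac{-2 + c}{-3 + 6}\right) = - 4 \left(- 6 \frac{-2 + c}{3}\right) = - 4 \left(- 6 \left(- \frac{2}{3} + \frac{c}{3}\right)\right) = - 4 \left(4 - 2 c\right) = -16 + 8 c$)
$q{\left(g,a \right)} = -16 + \frac{a}{3}$ ($q{\left(g,a \right)} = \left(-16 + 8 \frac{a}{6}\right) - a = \left(-16 + \frac{4 a}{3}\right) - a = -16 + \frac{a}{3}$)
$16460 q{\left(-4,6 \right)} = 16460 \left(-16 + \frac{1}{3} \cdot 6\right) = 16460 \left(-16 + 2\right) = 16460 \left(-14\right) = -230440$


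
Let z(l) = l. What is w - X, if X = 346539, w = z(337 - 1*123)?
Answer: -346325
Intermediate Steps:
w = 214 (w = 337 - 1*123 = 337 - 123 = 214)
w - X = 214 - 1*346539 = 214 - 346539 = -346325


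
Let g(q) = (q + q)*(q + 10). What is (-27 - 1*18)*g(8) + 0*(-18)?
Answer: -12960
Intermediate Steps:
g(q) = 2*q*(10 + q) (g(q) = (2*q)*(10 + q) = 2*q*(10 + q))
(-27 - 1*18)*g(8) + 0*(-18) = (-27 - 1*18)*(2*8*(10 + 8)) + 0*(-18) = (-27 - 18)*(2*8*18) + 0 = -45*288 + 0 = -12960 + 0 = -12960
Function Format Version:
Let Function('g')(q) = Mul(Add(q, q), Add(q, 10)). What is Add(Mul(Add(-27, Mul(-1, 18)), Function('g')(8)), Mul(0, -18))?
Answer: -12960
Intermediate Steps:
Function('g')(q) = Mul(2, q, Add(10, q)) (Function('g')(q) = Mul(Mul(2, q), Add(10, q)) = Mul(2, q, Add(10, q)))
Add(Mul(Add(-27, Mul(-1, 18)), Function('g')(8)), Mul(0, -18)) = Add(Mul(Add(-27, Mul(-1, 18)), Mul(2, 8, Add(10, 8))), Mul(0, -18)) = Add(Mul(Add(-27, -18), Mul(2, 8, 18)), 0) = Add(Mul(-45, 288), 0) = Add(-12960, 0) = -12960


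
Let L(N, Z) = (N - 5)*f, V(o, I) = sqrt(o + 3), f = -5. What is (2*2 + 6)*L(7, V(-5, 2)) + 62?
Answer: -38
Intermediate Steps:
V(o, I) = sqrt(3 + o)
L(N, Z) = 25 - 5*N (L(N, Z) = (N - 5)*(-5) = (-5 + N)*(-5) = 25 - 5*N)
(2*2 + 6)*L(7, V(-5, 2)) + 62 = (2*2 + 6)*(25 - 5*7) + 62 = (4 + 6)*(25 - 35) + 62 = 10*(-10) + 62 = -100 + 62 = -38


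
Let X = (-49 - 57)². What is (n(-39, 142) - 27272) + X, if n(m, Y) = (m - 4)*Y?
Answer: -22142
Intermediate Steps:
X = 11236 (X = (-106)² = 11236)
n(m, Y) = Y*(-4 + m) (n(m, Y) = (-4 + m)*Y = Y*(-4 + m))
(n(-39, 142) - 27272) + X = (142*(-4 - 39) - 27272) + 11236 = (142*(-43) - 27272) + 11236 = (-6106 - 27272) + 11236 = -33378 + 11236 = -22142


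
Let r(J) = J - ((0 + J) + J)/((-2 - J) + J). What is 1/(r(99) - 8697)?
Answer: -1/8499 ≈ -0.00011766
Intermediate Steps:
r(J) = 2*J (r(J) = J - (J + J)/(-2) = J - 2*J*(-1)/2 = J - (-1)*J = J + J = 2*J)
1/(r(99) - 8697) = 1/(2*99 - 8697) = 1/(198 - 8697) = 1/(-8499) = -1/8499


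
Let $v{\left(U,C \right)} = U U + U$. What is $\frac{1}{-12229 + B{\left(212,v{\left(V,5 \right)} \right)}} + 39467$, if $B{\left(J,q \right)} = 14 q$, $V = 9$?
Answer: $\frac{432913522}{10969} \approx 39467.0$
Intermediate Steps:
$v{\left(U,C \right)} = U + U^{2}$ ($v{\left(U,C \right)} = U^{2} + U = U + U^{2}$)
$\frac{1}{-12229 + B{\left(212,v{\left(V,5 \right)} \right)}} + 39467 = \frac{1}{-12229 + 14 \cdot 9 \left(1 + 9\right)} + 39467 = \frac{1}{-12229 + 14 \cdot 9 \cdot 10} + 39467 = \frac{1}{-12229 + 14 \cdot 90} + 39467 = \frac{1}{-12229 + 1260} + 39467 = \frac{1}{-10969} + 39467 = - \frac{1}{10969} + 39467 = \frac{432913522}{10969}$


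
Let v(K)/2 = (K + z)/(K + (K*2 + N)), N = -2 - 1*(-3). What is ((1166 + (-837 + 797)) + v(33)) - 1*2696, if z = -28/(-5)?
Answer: -392307/250 ≈ -1569.2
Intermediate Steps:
N = 1 (N = -2 + 3 = 1)
z = 28/5 (z = -28*(-1/5) = 28/5 ≈ 5.6000)
v(K) = 2*(28/5 + K)/(1 + 3*K) (v(K) = 2*((K + 28/5)/(K + (K*2 + 1))) = 2*((28/5 + K)/(K + (2*K + 1))) = 2*((28/5 + K)/(K + (1 + 2*K))) = 2*((28/5 + K)/(1 + 3*K)) = 2*(28/5 + K)/(1 + 3*K))
((1166 + (-837 + 797)) + v(33)) - 1*2696 = ((1166 + (-837 + 797)) + 2*(28 + 5*33)/(5*(1 + 3*33))) - 1*2696 = ((1166 - 40) + 2*(28 + 165)/(5*(1 + 99))) - 2696 = (1126 + (2/5)*193/100) - 2696 = (1126 + (2/5)*(1/100)*193) - 2696 = (1126 + 193/250) - 2696 = 281693/250 - 2696 = -392307/250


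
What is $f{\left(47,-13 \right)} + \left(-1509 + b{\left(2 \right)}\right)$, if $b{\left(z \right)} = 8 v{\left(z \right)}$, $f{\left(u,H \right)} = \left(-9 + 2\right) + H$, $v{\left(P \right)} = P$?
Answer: $-1513$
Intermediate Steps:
$f{\left(u,H \right)} = -7 + H$
$b{\left(z \right)} = 8 z$
$f{\left(47,-13 \right)} + \left(-1509 + b{\left(2 \right)}\right) = \left(-7 - 13\right) + \left(-1509 + 8 \cdot 2\right) = -20 + \left(-1509 + 16\right) = -20 - 1493 = -1513$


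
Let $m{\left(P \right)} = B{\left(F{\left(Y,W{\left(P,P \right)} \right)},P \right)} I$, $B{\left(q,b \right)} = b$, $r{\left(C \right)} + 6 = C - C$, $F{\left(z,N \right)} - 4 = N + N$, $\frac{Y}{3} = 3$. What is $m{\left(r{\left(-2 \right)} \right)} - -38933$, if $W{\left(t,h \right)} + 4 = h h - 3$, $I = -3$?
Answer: $38951$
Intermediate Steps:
$Y = 9$ ($Y = 3 \cdot 3 = 9$)
$W{\left(t,h \right)} = -7 + h^{2}$ ($W{\left(t,h \right)} = -4 + \left(h h - 3\right) = -4 + \left(h^{2} - 3\right) = -4 + \left(-3 + h^{2}\right) = -7 + h^{2}$)
$F{\left(z,N \right)} = 4 + 2 N$ ($F{\left(z,N \right)} = 4 + \left(N + N\right) = 4 + 2 N$)
$r{\left(C \right)} = -6$ ($r{\left(C \right)} = -6 + \left(C - C\right) = -6 + 0 = -6$)
$m{\left(P \right)} = - 3 P$ ($m{\left(P \right)} = P \left(-3\right) = - 3 P$)
$m{\left(r{\left(-2 \right)} \right)} - -38933 = \left(-3\right) \left(-6\right) - -38933 = 18 + 38933 = 38951$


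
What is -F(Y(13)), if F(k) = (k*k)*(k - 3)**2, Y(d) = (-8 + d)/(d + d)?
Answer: -133225/456976 ≈ -0.29154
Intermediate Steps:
Y(d) = (-8 + d)/(2*d) (Y(d) = (-8 + d)/((2*d)) = (-8 + d)*(1/(2*d)) = (-8 + d)/(2*d))
F(k) = k**2*(-3 + k)**2
-F(Y(13)) = -((1/2)*(-8 + 13)/13)**2*(-3 + (1/2)*(-8 + 13)/13)**2 = -((1/2)*(1/13)*5)**2*(-3 + (1/2)*(1/13)*5)**2 = -(5/26)**2*(-3 + 5/26)**2 = -25*(-73/26)**2/676 = -25*5329/(676*676) = -1*133225/456976 = -133225/456976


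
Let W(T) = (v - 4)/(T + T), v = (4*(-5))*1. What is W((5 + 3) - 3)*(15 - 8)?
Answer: -84/5 ≈ -16.800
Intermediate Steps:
v = -20 (v = -20*1 = -20)
W(T) = -12/T (W(T) = (-20 - 4)/(T + T) = -24*1/(2*T) = -12/T)
W((5 + 3) - 3)*(15 - 8) = (-12/((5 + 3) - 3))*(15 - 8) = -12/(8 - 3)*7 = -12/5*7 = -84/5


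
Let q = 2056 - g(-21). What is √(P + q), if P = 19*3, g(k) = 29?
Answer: 2*√521 ≈ 45.651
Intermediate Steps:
P = 57
q = 2027 (q = 2056 - 1*29 = 2056 - 29 = 2027)
√(P + q) = √(57 + 2027) = √2084 = 2*√521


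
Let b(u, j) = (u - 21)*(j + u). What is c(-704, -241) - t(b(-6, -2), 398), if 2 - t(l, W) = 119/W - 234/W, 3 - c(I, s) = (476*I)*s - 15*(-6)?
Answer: -32142541009/398 ≈ -8.0760e+7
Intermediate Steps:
c(I, s) = -87 - 476*I*s (c(I, s) = 3 - ((476*I)*s - 15*(-6)) = 3 - (476*I*s + 90) = 3 - (90 + 476*I*s) = 3 + (-90 - 476*I*s) = -87 - 476*I*s)
b(u, j) = (-21 + u)*(j + u)
t(l, W) = 2 + 115/W (t(l, W) = 2 - (119/W - 234/W) = 2 - (-115)/W = 2 + 115/W)
c(-704, -241) - t(b(-6, -2), 398) = (-87 - 476*(-704)*(-241)) - (2 + 115/398) = (-87 - 80760064) - (2 + 115*(1/398)) = -80760151 - (2 + 115/398) = -80760151 - 1*911/398 = -80760151 - 911/398 = -32142541009/398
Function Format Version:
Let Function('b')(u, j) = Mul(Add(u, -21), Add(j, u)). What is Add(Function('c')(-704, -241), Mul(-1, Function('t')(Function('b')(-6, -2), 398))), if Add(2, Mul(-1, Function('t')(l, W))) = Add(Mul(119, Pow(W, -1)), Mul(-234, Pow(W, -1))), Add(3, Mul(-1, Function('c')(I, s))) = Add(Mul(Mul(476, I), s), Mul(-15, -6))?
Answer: Rational(-32142541009, 398) ≈ -8.0760e+7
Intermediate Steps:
Function('c')(I, s) = Add(-87, Mul(-476, I, s)) (Function('c')(I, s) = Add(3, Mul(-1, Add(Mul(Mul(476, I), s), Mul(-15, -6)))) = Add(3, Mul(-1, Add(Mul(476, I, s), 90))) = Add(3, Mul(-1, Add(90, Mul(476, I, s)))) = Add(3, Add(-90, Mul(-476, I, s))) = Add(-87, Mul(-476, I, s)))
Function('b')(u, j) = Mul(Add(-21, u), Add(j, u))
Function('t')(l, W) = Add(2, Mul(115, Pow(W, -1))) (Function('t')(l, W) = Add(2, Mul(-1, Add(Mul(119, Pow(W, -1)), Mul(-234, Pow(W, -1))))) = Add(2, Mul(-1, Mul(-115, Pow(W, -1)))) = Add(2, Mul(115, Pow(W, -1))))
Add(Function('c')(-704, -241), Mul(-1, Function('t')(Function('b')(-6, -2), 398))) = Add(Add(-87, Mul(-476, -704, -241)), Mul(-1, Add(2, Mul(115, Pow(398, -1))))) = Add(Add(-87, -80760064), Mul(-1, Add(2, Mul(115, Rational(1, 398))))) = Add(-80760151, Mul(-1, Add(2, Rational(115, 398)))) = Add(-80760151, Mul(-1, Rational(911, 398))) = Add(-80760151, Rational(-911, 398)) = Rational(-32142541009, 398)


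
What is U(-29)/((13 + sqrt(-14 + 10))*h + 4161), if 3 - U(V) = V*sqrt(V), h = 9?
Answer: (3 + 29*I*sqrt(29))*(713 - 3*I)/3050268 ≈ 0.00085485 + 0.036502*I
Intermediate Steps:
U(V) = 3 - V**(3/2) (U(V) = 3 - V*sqrt(V) = 3 - V**(3/2))
U(-29)/((13 + sqrt(-14 + 10))*h + 4161) = (3 - (-29)**(3/2))/((13 + sqrt(-14 + 10))*9 + 4161) = (3 - (-29)*I*sqrt(29))/((13 + sqrt(-4))*9 + 4161) = (3 + 29*I*sqrt(29))/((13 + 2*I)*9 + 4161) = (3 + 29*I*sqrt(29))/((117 + 18*I) + 4161) = (3 + 29*I*sqrt(29))/(4278 + 18*I) = (3 + 29*I*sqrt(29))*((4278 - 18*I)/18301608) = (3 + 29*I*sqrt(29))*(4278 - 18*I)/18301608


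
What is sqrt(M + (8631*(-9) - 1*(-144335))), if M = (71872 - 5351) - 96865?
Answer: 2*sqrt(9078) ≈ 190.56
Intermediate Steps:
M = -30344 (M = 66521 - 96865 = -30344)
sqrt(M + (8631*(-9) - 1*(-144335))) = sqrt(-30344 + (8631*(-9) - 1*(-144335))) = sqrt(-30344 + (-77679 + 144335)) = sqrt(-30344 + 66656) = sqrt(36312) = 2*sqrt(9078)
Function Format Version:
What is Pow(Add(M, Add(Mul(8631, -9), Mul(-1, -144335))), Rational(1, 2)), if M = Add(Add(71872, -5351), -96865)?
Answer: Mul(2, Pow(9078, Rational(1, 2))) ≈ 190.56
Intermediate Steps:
M = -30344 (M = Add(66521, -96865) = -30344)
Pow(Add(M, Add(Mul(8631, -9), Mul(-1, -144335))), Rational(1, 2)) = Pow(Add(-30344, Add(Mul(8631, -9), Mul(-1, -144335))), Rational(1, 2)) = Pow(Add(-30344, Add(-77679, 144335)), Rational(1, 2)) = Pow(Add(-30344, 66656), Rational(1, 2)) = Pow(36312, Rational(1, 2)) = Mul(2, Pow(9078, Rational(1, 2)))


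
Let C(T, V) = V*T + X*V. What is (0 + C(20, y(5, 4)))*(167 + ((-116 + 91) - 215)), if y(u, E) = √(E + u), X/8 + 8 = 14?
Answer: -14892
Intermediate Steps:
X = 48 (X = -64 + 8*14 = -64 + 112 = 48)
C(T, V) = 48*V + T*V (C(T, V) = V*T + 48*V = T*V + 48*V = 48*V + T*V)
(0 + C(20, y(5, 4)))*(167 + ((-116 + 91) - 215)) = (0 + √(4 + 5)*(48 + 20))*(167 + ((-116 + 91) - 215)) = (0 + √9*68)*(167 + (-25 - 215)) = (0 + 3*68)*(167 - 240) = (0 + 204)*(-73) = 204*(-73) = -14892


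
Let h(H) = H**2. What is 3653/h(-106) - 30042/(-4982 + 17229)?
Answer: -292813621/137607292 ≈ -2.1279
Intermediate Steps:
3653/h(-106) - 30042/(-4982 + 17229) = 3653/((-106)**2) - 30042/(-4982 + 17229) = 3653/11236 - 30042/12247 = -292813621/137607292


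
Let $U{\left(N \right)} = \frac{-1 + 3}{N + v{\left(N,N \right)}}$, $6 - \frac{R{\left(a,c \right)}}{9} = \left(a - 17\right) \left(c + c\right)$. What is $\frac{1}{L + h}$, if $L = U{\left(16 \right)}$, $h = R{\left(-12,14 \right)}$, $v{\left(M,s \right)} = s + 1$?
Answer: $\frac{33}{242948} \approx 0.00013583$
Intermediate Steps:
$v{\left(M,s \right)} = 1 + s$
$R{\left(a,c \right)} = 54 - 18 c \left(-17 + a\right)$ ($R{\left(a,c \right)} = 54 - 9 \left(a - 17\right) \left(c + c\right) = 54 - 9 \left(-17 + a\right) 2 c = 54 - 9 \cdot 2 c \left(-17 + a\right) = 54 - 18 c \left(-17 + a\right)$)
$h = 7362$ ($h = 54 + 306 \cdot 14 - \left(-216\right) 14 = 54 + 4284 + 3024 = 7362$)
$U{\left(N \right)} = \frac{2}{1 + 2 N}$ ($U{\left(N \right)} = \frac{-1 + 3}{N + \left(1 + N\right)} = \frac{2}{1 + 2 N}$)
$L = \frac{2}{33}$ ($L = \frac{2}{1 + 2 \cdot 16} = \frac{2}{1 + 32} = \frac{2}{33} \approx 0.060606$)
$\frac{1}{L + h} = \frac{1}{\frac{2}{33} + 7362} = \frac{1}{\frac{242948}{33}} = \frac{33}{242948}$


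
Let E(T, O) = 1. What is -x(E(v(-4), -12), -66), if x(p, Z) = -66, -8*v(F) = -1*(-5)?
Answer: 66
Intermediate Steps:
v(F) = -5/8 (v(F) = -(-1)*(-5)/8 = -1/8*5 = -5/8)
-x(E(v(-4), -12), -66) = -1*(-66) = 66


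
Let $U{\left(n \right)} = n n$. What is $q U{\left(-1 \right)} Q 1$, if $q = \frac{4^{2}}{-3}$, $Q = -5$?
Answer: $\frac{80}{3} \approx 26.667$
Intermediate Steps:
$U{\left(n \right)} = n^{2}$
$q = - \frac{16}{3}$ ($q = 16 \left(- \frac{1}{3}\right) = - \frac{16}{3} \approx -5.3333$)
$q U{\left(-1 \right)} Q 1 = - \frac{16 \left(-1\right)^{2} \left(-5\right) 1}{3} = - \frac{16 \cdot 1 \left(-5\right) 1}{3} = - \frac{16 \left(\left(-5\right) 1\right)}{3} = \left(- \frac{16}{3}\right) \left(-5\right) = \frac{80}{3}$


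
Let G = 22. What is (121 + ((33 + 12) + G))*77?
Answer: 14476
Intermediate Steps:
(121 + ((33 + 12) + G))*77 = (121 + ((33 + 12) + 22))*77 = (121 + (45 + 22))*77 = (121 + 67)*77 = 188*77 = 14476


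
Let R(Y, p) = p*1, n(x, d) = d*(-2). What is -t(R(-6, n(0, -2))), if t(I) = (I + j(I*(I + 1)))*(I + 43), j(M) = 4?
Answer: -376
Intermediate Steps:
n(x, d) = -2*d
R(Y, p) = p
t(I) = (4 + I)*(43 + I) (t(I) = (I + 4)*(I + 43) = (4 + I)*(43 + I))
-t(R(-6, n(0, -2))) = -(172 + (-2*(-2))² + 47*(-2*(-2))) = -(172 + 4² + 47*4) = -(172 + 16 + 188) = -1*376 = -376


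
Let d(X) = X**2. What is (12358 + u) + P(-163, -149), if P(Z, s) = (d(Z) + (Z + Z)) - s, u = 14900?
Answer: 53650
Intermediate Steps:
P(Z, s) = Z**2 - s + 2*Z (P(Z, s) = (Z**2 + (Z + Z)) - s = (Z**2 + 2*Z) - s = Z**2 - s + 2*Z)
(12358 + u) + P(-163, -149) = (12358 + 14900) + ((-163)**2 - 1*(-149) + 2*(-163)) = 27258 + (26569 + 149 - 326) = 27258 + 26392 = 53650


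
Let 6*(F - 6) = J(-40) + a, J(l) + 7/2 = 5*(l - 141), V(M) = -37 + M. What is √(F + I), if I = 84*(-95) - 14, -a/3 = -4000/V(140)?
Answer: I*√3101222571/618 ≈ 90.111*I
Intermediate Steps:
J(l) = -1417/2 + 5*l (J(l) = -7/2 + 5*(l - 141) = -7/2 + 5*(-141 + l) = -7/2 + (-705 + 5*l) = -1417/2 + 5*l)
a = 12000/103 (a = -(-12000)/(-37 + 140) = -(-12000)/103 = -3*(-4000/103) = 12000/103 ≈ 116.50)
I = -7994 (I = -7980 - 14 = -7994)
F = -155735/1236 (F = 6 + ((-1417/2 + 5*(-40)) + 12000/103)/6 = 6 + ((-1417/2 - 200) + 12000/103)/6 = 6 + (-1817/2 + 12000/103)/6 = 6 + (⅙)*(-163151/206) = 6 - 163151/1236 = -155735/1236 ≈ -126.00)
√(F + I) = √(-155735/1236 - 7994) = √(-10036319/1236) = I*√3101222571/618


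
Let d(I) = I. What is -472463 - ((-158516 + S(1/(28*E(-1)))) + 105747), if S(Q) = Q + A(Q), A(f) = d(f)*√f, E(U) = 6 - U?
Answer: -1151640351/2744 ≈ -4.1969e+5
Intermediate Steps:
A(f) = f^(3/2) (A(f) = f*√f = f^(3/2))
S(Q) = Q + Q^(3/2)
-472463 - ((-158516 + S(1/(28*E(-1)))) + 105747) = -472463 - ((-158516 + (1/(28*(6 - 1*(-1))) + (1/(28*(6 - 1*(-1))))^(3/2))) + 105747) = -472463 - ((-158516 + (1/(28*(6 + 1)) + (1/(28*(6 + 1)))^(3/2))) + 105747) = -472463 - ((-158516 + (1/(28*7) + (1/(28*7))^(3/2))) + 105747) = -472463 - ((-158516 + (1/196 + (1/196)^(3/2))) + 105747) = -472463 - ((-158516 + (1/196 + 1/2744)) + 105747) = -472463 - ((-158516 + 15/2744) + 105747) = -472463 - (-434967889/2744 + 105747) = -472463 - 1*(-144798121/2744) = -472463 + 144798121/2744 = -1151640351/2744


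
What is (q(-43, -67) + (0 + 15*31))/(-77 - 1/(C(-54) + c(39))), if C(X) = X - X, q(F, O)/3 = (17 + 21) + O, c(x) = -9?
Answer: -1701/346 ≈ -4.9162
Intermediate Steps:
q(F, O) = 114 + 3*O (q(F, O) = 3*((17 + 21) + O) = 3*(38 + O) = 114 + 3*O)
C(X) = 0
(q(-43, -67) + (0 + 15*31))/(-77 - 1/(C(-54) + c(39))) = ((114 + 3*(-67)) + (0 + 15*31))/(-77 - 1/(0 - 9)) = ((114 - 201) + (0 + 465))/(-77 - 1/(-9)) = (-87 + 465)/(-77 - 1*(-⅑)) = 378/(-77 + ⅑) = 378/(-692/9) = 378*(-9/692) = -1701/346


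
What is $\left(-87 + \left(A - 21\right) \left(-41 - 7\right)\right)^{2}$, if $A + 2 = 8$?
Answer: $400689$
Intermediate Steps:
$A = 6$ ($A = -2 + 8 = 6$)
$\left(-87 + \left(A - 21\right) \left(-41 - 7\right)\right)^{2} = \left(-87 + \left(6 - 21\right) \left(-41 - 7\right)\right)^{2} = \left(-87 - -720\right)^{2} = \left(-87 + 720\right)^{2} = 633^{2} = 400689$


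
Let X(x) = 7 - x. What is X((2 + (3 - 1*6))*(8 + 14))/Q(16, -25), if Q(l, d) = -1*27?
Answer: -29/27 ≈ -1.0741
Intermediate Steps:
Q(l, d) = -27
X((2 + (3 - 1*6))*(8 + 14))/Q(16, -25) = (7 - (2 + (3 - 1*6))*(8 + 14))/(-27) = (7 - (2 + (3 - 6))*22)*(-1/27) = (7 - (2 - 3)*22)*(-1/27) = (7 - (-1)*22)*(-1/27) = (7 - 1*(-22))*(-1/27) = (7 + 22)*(-1/27) = 29*(-1/27) = -29/27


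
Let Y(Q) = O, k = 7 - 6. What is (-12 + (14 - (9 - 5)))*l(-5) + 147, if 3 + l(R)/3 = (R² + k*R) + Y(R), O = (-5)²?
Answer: -105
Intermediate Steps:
O = 25
k = 1
Y(Q) = 25
l(R) = 66 + 3*R + 3*R² (l(R) = -9 + 3*((R² + 1*R) + 25) = -9 + 3*((R² + R) + 25) = -9 + 3*((R + R²) + 25) = -9 + 3*(25 + R + R²) = -9 + (75 + 3*R + 3*R²) = 66 + 3*R + 3*R²)
(-12 + (14 - (9 - 5)))*l(-5) + 147 = (-12 + (14 - (9 - 5)))*(66 + 3*(-5) + 3*(-5)²) + 147 = (-12 + (14 - 1*4))*(66 - 15 + 3*25) + 147 = (-12 + (14 - 4))*(66 - 15 + 75) + 147 = (-12 + 10)*126 + 147 = -2*126 + 147 = -252 + 147 = -105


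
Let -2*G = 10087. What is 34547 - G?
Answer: 79181/2 ≈ 39591.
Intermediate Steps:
G = -10087/2 (G = -½*10087 = -10087/2 ≈ -5043.5)
34547 - G = 34547 - 1*(-10087/2) = 34547 + 10087/2 = 79181/2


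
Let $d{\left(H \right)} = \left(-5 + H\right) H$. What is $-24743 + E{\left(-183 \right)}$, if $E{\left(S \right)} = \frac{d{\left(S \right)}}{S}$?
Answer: $-24931$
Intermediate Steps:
$d{\left(H \right)} = H \left(-5 + H\right)$
$E{\left(S \right)} = -5 + S$ ($E{\left(S \right)} = \frac{S \left(-5 + S\right)}{S} = -5 + S$)
$-24743 + E{\left(-183 \right)} = -24743 - 188 = -24931$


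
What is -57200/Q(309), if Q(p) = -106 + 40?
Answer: 2600/3 ≈ 866.67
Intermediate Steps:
Q(p) = -66
-57200/Q(309) = -57200/(-66) = -57200*(-1/66) = 2600/3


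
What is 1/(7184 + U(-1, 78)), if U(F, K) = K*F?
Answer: 1/7106 ≈ 0.00014073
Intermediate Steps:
U(F, K) = F*K
1/(7184 + U(-1, 78)) = 1/(7184 - 1*78) = 1/(7184 - 78) = 1/7106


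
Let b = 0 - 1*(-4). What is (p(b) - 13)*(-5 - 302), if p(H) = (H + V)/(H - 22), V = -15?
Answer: 68461/18 ≈ 3803.4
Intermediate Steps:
b = 4 (b = 0 + 4 = 4)
p(H) = (-15 + H)/(-22 + H) (p(H) = (H - 15)/(H - 22) = (-15 + H)/(-22 + H))
(p(b) - 13)*(-5 - 302) = ((-15 + 4)/(-22 + 4) - 13)*(-5 - 302) = (-11/(-18) - 13)*(-307) = (-1/18*(-11) - 13)*(-307) = (11/18 - 13)*(-307) = -223/18*(-307) = 68461/18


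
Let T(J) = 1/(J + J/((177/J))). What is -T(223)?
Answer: -177/89200 ≈ -0.0019843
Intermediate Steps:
T(J) = 1/(J + J²/177) (T(J) = 1/(J + J*(J/177)) = 1/(J + J²/177))
-T(223) = -177/(223*(177 + 223)) = -177/(223*400) = -1*177/89200 = -177/89200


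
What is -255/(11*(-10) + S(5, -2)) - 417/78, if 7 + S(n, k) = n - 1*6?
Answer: -2443/767 ≈ -3.1851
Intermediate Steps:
S(n, k) = -13 + n (S(n, k) = -7 + (n - 1*6) = -7 + (n - 6) = -7 + (-6 + n) = -13 + n)
-255/(11*(-10) + S(5, -2)) - 417/78 = -255/(11*(-10) + (-13 + 5)) - 417/78 = -255/(-110 - 8) - 417*1/78 = -255/(-118) - 139/26 = -255*(-1/118) - 139/26 = 255/118 - 139/26 = -2443/767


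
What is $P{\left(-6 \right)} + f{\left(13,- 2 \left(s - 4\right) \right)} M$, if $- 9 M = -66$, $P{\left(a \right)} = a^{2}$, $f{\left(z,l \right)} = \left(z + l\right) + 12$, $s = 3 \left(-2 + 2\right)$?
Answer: $278$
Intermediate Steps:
$s = 0$ ($s = 3 \cdot 0 = 0$)
$f{\left(z,l \right)} = 12 + l + z$ ($f{\left(z,l \right)} = \left(l + z\right) + 12 = 12 + l + z$)
$M = \frac{22}{3}$ ($M = \left(- \frac{1}{9}\right) \left(-66\right) = \frac{22}{3} \approx 7.3333$)
$P{\left(-6 \right)} + f{\left(13,- 2 \left(s - 4\right) \right)} M = \left(-6\right)^{2} + \left(12 - 2 \left(0 - 4\right) + 13\right) \frac{22}{3} = 36 + \left(12 - -8 + 13\right) \frac{22}{3} = 36 + \left(12 + 8 + 13\right) \frac{22}{3} = 36 + 33 \cdot \frac{22}{3} = 36 + 242 = 278$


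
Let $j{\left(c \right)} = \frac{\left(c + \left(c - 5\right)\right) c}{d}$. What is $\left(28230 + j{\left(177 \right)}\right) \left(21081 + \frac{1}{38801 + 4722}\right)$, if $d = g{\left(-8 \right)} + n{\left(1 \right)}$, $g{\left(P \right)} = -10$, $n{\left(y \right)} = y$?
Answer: $\frac{58811368624036}{130569} \approx 4.5042 \cdot 10^{8}$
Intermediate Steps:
$d = -9$ ($d = -10 + 1 = -9$)
$j{\left(c \right)} = - \frac{c \left(-5 + 2 c\right)}{9}$ ($j{\left(c \right)} = \frac{\left(c + \left(c - 5\right)\right) c}{-9} = \left(c + \left(c - 5\right)\right) c \left(- \frac{1}{9}\right) = \left(c + \left(-5 + c\right)\right) c \left(- \frac{1}{9}\right) = \left(-5 + 2 c\right) c \left(- \frac{1}{9}\right) = c \left(-5 + 2 c\right) \left(- \frac{1}{9}\right) = - \frac{c \left(-5 + 2 c\right)}{9}$)
$\left(28230 + j{\left(177 \right)}\right) \left(21081 + \frac{1}{38801 + 4722}\right) = \left(28230 + \frac{1}{9} \cdot 177 \left(5 - 354\right)\right) \left(21081 + \frac{1}{38801 + 4722}\right) = \left(28230 + \frac{1}{9} \cdot 177 \left(5 - 354\right)\right) \left(21081 + \frac{1}{43523}\right) = \left(28230 + \frac{1}{9} \cdot 177 \left(-349\right)\right) \left(21081 + \frac{1}{43523}\right) = \left(28230 - \frac{20591}{3}\right) \frac{917508364}{43523} = \frac{64099}{3} \cdot \frac{917508364}{43523} = \frac{58811368624036}{130569}$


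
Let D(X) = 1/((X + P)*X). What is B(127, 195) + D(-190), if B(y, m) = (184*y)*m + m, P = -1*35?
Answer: 194809826251/42750 ≈ 4.5570e+6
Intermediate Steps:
P = -35
B(y, m) = m + 184*m*y (B(y, m) = 184*m*y + m = m + 184*m*y)
D(X) = 1/(X*(-35 + X)) (D(X) = 1/((X - 35)*X) = 1/((-35 + X)*X) = 1/(X*(-35 + X)))
B(127, 195) + D(-190) = 195*(1 + 184*127) + 1/((-190)*(-35 - 190)) = 195*(1 + 23368) - 1/190/(-225) = 195*23369 - 1/190*(-1/225) = 4556955 + 1/42750 = 194809826251/42750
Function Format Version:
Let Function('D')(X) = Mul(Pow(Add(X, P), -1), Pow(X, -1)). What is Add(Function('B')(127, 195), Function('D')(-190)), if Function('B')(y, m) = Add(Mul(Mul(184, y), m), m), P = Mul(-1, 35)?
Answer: Rational(194809826251, 42750) ≈ 4.5570e+6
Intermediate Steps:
P = -35
Function('B')(y, m) = Add(m, Mul(184, m, y)) (Function('B')(y, m) = Add(Mul(184, m, y), m) = Add(m, Mul(184, m, y)))
Function('D')(X) = Mul(Pow(X, -1), Pow(Add(-35, X), -1)) (Function('D')(X) = Mul(Pow(Add(X, -35), -1), Pow(X, -1)) = Mul(Pow(Add(-35, X), -1), Pow(X, -1)) = Mul(Pow(X, -1), Pow(Add(-35, X), -1)))
Add(Function('B')(127, 195), Function('D')(-190)) = Add(Mul(195, Add(1, Mul(184, 127))), Mul(Pow(-190, -1), Pow(Add(-35, -190), -1))) = Add(Mul(195, Add(1, 23368)), Mul(Rational(-1, 190), Pow(-225, -1))) = Add(Mul(195, 23369), Mul(Rational(-1, 190), Rational(-1, 225))) = Add(4556955, Rational(1, 42750)) = Rational(194809826251, 42750)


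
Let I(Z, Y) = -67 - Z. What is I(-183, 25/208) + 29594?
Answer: 29710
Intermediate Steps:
I(-183, 25/208) + 29594 = (-67 - 1*(-183)) + 29594 = (-67 + 183) + 29594 = 116 + 29594 = 29710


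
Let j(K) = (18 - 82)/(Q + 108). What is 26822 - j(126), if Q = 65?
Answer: 4640270/173 ≈ 26822.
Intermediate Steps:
j(K) = -64/173 (j(K) = (18 - 82)/(65 + 108) = -64/173)
26822 - j(126) = 26822 - 1*(-64/173) = 26822 + 64/173 = 4640270/173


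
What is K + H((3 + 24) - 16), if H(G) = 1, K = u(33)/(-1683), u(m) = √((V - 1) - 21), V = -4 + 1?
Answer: 1 - 5*I/1683 ≈ 1.0 - 0.0029709*I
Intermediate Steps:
V = -3
u(m) = 5*I (u(m) = √((-3 - 1) - 21) = √(-4 - 21) = √(-25) = 5*I)
K = -5*I/1683 (K = (5*I)/(-1683) = (5*I)*(-1/1683) = -5*I/1683 ≈ -0.0029709*I)
K + H((3 + 24) - 16) = -5*I/1683 + 1 = 1 - 5*I/1683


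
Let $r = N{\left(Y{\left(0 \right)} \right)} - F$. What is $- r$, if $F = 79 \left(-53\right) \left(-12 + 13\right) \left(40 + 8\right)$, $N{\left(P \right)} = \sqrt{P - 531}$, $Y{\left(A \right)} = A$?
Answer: $-200976 - 3 i \sqrt{59} \approx -2.0098 \cdot 10^{5} - 23.043 i$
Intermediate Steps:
$N{\left(P \right)} = \sqrt{-531 + P}$
$F = -200976$ ($F = - 4187 \cdot 1 \cdot 48 = \left(-4187\right) 48 = -200976$)
$r = 200976 + 3 i \sqrt{59}$ ($r = \sqrt{-531 + 0} - -200976 = \sqrt{-531} + 200976 = 3 i \sqrt{59} + 200976 = 200976 + 3 i \sqrt{59} \approx 2.0098 \cdot 10^{5} + 23.043 i$)
$- r = - (200976 + 3 i \sqrt{59}) = -200976 - 3 i \sqrt{59}$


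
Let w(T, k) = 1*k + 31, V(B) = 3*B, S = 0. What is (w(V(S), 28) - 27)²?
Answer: 1024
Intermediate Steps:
w(T, k) = 31 + k (w(T, k) = k + 31 = 31 + k)
(w(V(S), 28) - 27)² = ((31 + 28) - 27)² = (59 - 27)² = 32² = 1024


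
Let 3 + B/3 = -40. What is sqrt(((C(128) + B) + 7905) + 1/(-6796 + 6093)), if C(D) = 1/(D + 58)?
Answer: 5*sqrt(5318057179662)/130758 ≈ 88.182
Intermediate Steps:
B = -129 (B = -9 + 3*(-40) = -9 - 120 = -129)
C(D) = 1/(58 + D)
sqrt(((C(128) + B) + 7905) + 1/(-6796 + 6093)) = sqrt(((1/(58 + 128) - 129) + 7905) + 1/(-6796 + 6093)) = sqrt(((1/186 - 129) + 7905) + 1/(-703)) = sqrt(((1/186 - 129) + 7905) - 1/703) = sqrt((-23993/186 + 7905) - 1/703) = sqrt(1446337/186 - 1/703) = sqrt(1016774725/130758) = 5*sqrt(5318057179662)/130758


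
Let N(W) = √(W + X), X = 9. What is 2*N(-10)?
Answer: 2*I ≈ 2.0*I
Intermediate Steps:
N(W) = √(9 + W) (N(W) = √(W + 9) = √(9 + W))
2*N(-10) = 2*√(9 - 10) = 2*√(-1) = 2*I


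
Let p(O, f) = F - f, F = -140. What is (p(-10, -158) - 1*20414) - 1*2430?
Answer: -22826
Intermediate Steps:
p(O, f) = -140 - f
(p(-10, -158) - 1*20414) - 1*2430 = ((-140 - 1*(-158)) - 1*20414) - 1*2430 = ((-140 + 158) - 20414) - 2430 = (18 - 20414) - 2430 = -20396 - 2430 = -22826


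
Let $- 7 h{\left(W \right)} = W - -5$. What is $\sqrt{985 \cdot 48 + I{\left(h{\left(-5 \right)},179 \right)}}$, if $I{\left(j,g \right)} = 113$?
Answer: $\sqrt{47393} \approx 217.7$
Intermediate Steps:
$h{\left(W \right)} = - \frac{5}{7} - \frac{W}{7}$ ($h{\left(W \right)} = - \frac{W - -5}{7} = - \frac{W + 5}{7} = - \frac{5 + W}{7} = - \frac{5}{7} - \frac{W}{7}$)
$\sqrt{985 \cdot 48 + I{\left(h{\left(-5 \right)},179 \right)}} = \sqrt{985 \cdot 48 + 113} = \sqrt{47280 + 113} = \sqrt{47393}$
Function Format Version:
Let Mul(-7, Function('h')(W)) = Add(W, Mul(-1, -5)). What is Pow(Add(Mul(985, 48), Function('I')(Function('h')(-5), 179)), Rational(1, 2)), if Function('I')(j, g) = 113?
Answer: Pow(47393, Rational(1, 2)) ≈ 217.70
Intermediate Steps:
Function('h')(W) = Add(Rational(-5, 7), Mul(Rational(-1, 7), W)) (Function('h')(W) = Mul(Rational(-1, 7), Add(W, Mul(-1, -5))) = Mul(Rational(-1, 7), Add(W, 5)) = Mul(Rational(-1, 7), Add(5, W)) = Add(Rational(-5, 7), Mul(Rational(-1, 7), W)))
Pow(Add(Mul(985, 48), Function('I')(Function('h')(-5), 179)), Rational(1, 2)) = Pow(Add(Mul(985, 48), 113), Rational(1, 2)) = Pow(Add(47280, 113), Rational(1, 2)) = Pow(47393, Rational(1, 2))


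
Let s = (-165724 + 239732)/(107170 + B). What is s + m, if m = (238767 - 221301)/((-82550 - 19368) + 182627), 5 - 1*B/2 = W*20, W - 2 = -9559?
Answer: 1210168336/3291985595 ≈ 0.36761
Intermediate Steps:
W = -9557 (W = 2 - 9559 = -9557)
B = 382290 (B = 10 - (-19114)*20 = 10 - 2*(-191140) = 10 + 382280 = 382290)
m = 5822/26903 (m = 17466/(-101918 + 182627) = 17466/80709 = 17466*(1/80709) = 5822/26903 ≈ 0.21641)
s = 18502/122365 (s = (-165724 + 239732)/(107170 + 382290) = 74008/489460 = 74008*(1/489460) = 18502/122365 ≈ 0.15120)
s + m = 18502/122365 + 5822/26903 = 1210168336/3291985595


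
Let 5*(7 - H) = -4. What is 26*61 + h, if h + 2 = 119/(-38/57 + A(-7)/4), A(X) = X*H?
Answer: 1353516/859 ≈ 1575.7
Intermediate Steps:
H = 39/5 (H = 7 - 1/5*(-4) = 7 + 4/5 = 39/5 ≈ 7.8000)
A(X) = 39*X/5 (A(X) = X*(39/5) = 39*X/5)
h = -8858/859 (h = -2 + 119/(-38/57 + ((39/5)*(-7))/4) = -2 + 119/(-38*1/57 - 273/5*1/4) = -2 + 119/(-2/3 - 273/20) = -2 + 119/(-859/60) = -2 + 119*(-60/859) = -2 - 7140/859 = -8858/859 ≈ -10.312)
26*61 + h = 26*61 - 8858/859 = 1586 - 8858/859 = 1353516/859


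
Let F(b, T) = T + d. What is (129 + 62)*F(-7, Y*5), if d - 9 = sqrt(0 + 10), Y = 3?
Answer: 4584 + 191*sqrt(10) ≈ 5188.0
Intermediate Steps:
d = 9 + sqrt(10) (d = 9 + sqrt(0 + 10) = 9 + sqrt(10) ≈ 12.162)
F(b, T) = 9 + T + sqrt(10) (F(b, T) = T + (9 + sqrt(10)) = 9 + T + sqrt(10))
(129 + 62)*F(-7, Y*5) = (129 + 62)*(9 + 3*5 + sqrt(10)) = 191*(9 + 15 + sqrt(10)) = 191*(24 + sqrt(10)) = 4584 + 191*sqrt(10)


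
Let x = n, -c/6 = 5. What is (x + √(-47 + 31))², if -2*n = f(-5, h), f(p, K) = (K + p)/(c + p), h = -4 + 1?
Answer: -19584/1225 - 32*I/35 ≈ -15.987 - 0.91429*I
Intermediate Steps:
c = -30 (c = -6*5 = -30)
h = -3
f(p, K) = (K + p)/(-30 + p)
n = -4/35 (n = -(-3 - 5)/(2*(-30 - 5)) = -(-8)/(2*(-35)) = -(-1)*(-8)/70 = -½*8/35 = -4/35 ≈ -0.11429)
x = -4/35 ≈ -0.11429
(x + √(-47 + 31))² = (-4/35 + √(-47 + 31))² = (-4/35 + √(-16))² = (-4/35 + 4*I)²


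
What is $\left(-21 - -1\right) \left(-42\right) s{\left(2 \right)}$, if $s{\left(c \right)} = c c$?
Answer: $3360$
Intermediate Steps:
$s{\left(c \right)} = c^{2}$
$\left(-21 - -1\right) \left(-42\right) s{\left(2 \right)} = \left(-21 - -1\right) \left(-42\right) 2^{2} = \left(-21 + 1\right) \left(-42\right) 4 = \left(-20\right) \left(-42\right) 4 = 840 \cdot 4 = 3360$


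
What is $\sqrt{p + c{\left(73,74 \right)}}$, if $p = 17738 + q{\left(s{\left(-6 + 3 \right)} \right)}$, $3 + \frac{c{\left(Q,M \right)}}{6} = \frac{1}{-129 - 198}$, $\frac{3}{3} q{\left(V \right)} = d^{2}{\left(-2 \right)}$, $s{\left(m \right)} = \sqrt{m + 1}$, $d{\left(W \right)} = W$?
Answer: $\frac{\sqrt{210578626}}{109} \approx 133.13$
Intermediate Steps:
$s{\left(m \right)} = \sqrt{1 + m}$
$q{\left(V \right)} = 4$ ($q{\left(V \right)} = \left(-2\right)^{2} = 4$)
$c{\left(Q,M \right)} = - \frac{1964}{109}$ ($c{\left(Q,M \right)} = -18 + \frac{6}{-129 - 198} = -18 + \frac{6}{-327} = -18 + 6 \left(- \frac{1}{327}\right) = -18 - \frac{2}{109} = - \frac{1964}{109}$)
$p = 17742$ ($p = 17738 + 4 = 17742$)
$\sqrt{p + c{\left(73,74 \right)}} = \sqrt{17742 - \frac{1964}{109}} = \sqrt{\frac{1931914}{109}} = \frac{\sqrt{210578626}}{109}$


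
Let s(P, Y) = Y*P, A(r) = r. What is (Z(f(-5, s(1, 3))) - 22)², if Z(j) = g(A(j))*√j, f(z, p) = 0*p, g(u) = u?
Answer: 484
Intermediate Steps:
s(P, Y) = P*Y
f(z, p) = 0
Z(j) = j^(3/2) (Z(j) = j*√j = j^(3/2))
(Z(f(-5, s(1, 3))) - 22)² = (0^(3/2) - 22)² = (0 - 22)² = (-22)² = 484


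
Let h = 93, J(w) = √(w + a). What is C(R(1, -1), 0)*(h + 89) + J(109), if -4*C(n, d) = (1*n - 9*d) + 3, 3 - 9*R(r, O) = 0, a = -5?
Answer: -455/3 + 2*√26 ≈ -141.47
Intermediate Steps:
R(r, O) = ⅓ (R(r, O) = ⅓ - ⅑*0 = ⅓ + 0 = ⅓)
C(n, d) = -¾ - n/4 + 9*d/4 (C(n, d) = -((1*n - 9*d) + 3)/4 = -((n - 9*d) + 3)/4 = -(3 + n - 9*d)/4 = -¾ - n/4 + 9*d/4)
J(w) = √(-5 + w) (J(w) = √(w - 5) = √(-5 + w))
C(R(1, -1), 0)*(h + 89) + J(109) = (-¾ - ¼*⅓ + (9/4)*0)*(93 + 89) + √(-5 + 109) = (-¾ - 1/12 + 0)*182 + √104 = -⅚*182 + 2*√26 = -455/3 + 2*√26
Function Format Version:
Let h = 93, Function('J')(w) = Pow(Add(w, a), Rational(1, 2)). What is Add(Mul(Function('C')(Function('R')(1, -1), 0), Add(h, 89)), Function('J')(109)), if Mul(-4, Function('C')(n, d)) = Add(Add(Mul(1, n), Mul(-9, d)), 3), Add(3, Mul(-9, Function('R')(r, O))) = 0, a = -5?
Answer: Add(Rational(-455, 3), Mul(2, Pow(26, Rational(1, 2)))) ≈ -141.47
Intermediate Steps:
Function('R')(r, O) = Rational(1, 3) (Function('R')(r, O) = Add(Rational(1, 3), Mul(Rational(-1, 9), 0)) = Add(Rational(1, 3), 0) = Rational(1, 3))
Function('C')(n, d) = Add(Rational(-3, 4), Mul(Rational(-1, 4), n), Mul(Rational(9, 4), d)) (Function('C')(n, d) = Mul(Rational(-1, 4), Add(Add(Mul(1, n), Mul(-9, d)), 3)) = Mul(Rational(-1, 4), Add(Add(n, Mul(-9, d)), 3)) = Mul(Rational(-1, 4), Add(3, n, Mul(-9, d))) = Add(Rational(-3, 4), Mul(Rational(-1, 4), n), Mul(Rational(9, 4), d)))
Function('J')(w) = Pow(Add(-5, w), Rational(1, 2)) (Function('J')(w) = Pow(Add(w, -5), Rational(1, 2)) = Pow(Add(-5, w), Rational(1, 2)))
Add(Mul(Function('C')(Function('R')(1, -1), 0), Add(h, 89)), Function('J')(109)) = Add(Mul(Add(Rational(-3, 4), Mul(Rational(-1, 4), Rational(1, 3)), Mul(Rational(9, 4), 0)), Add(93, 89)), Pow(Add(-5, 109), Rational(1, 2))) = Add(Mul(Add(Rational(-3, 4), Rational(-1, 12), 0), 182), Pow(104, Rational(1, 2))) = Add(Mul(Rational(-5, 6), 182), Mul(2, Pow(26, Rational(1, 2)))) = Add(Rational(-455, 3), Mul(2, Pow(26, Rational(1, 2))))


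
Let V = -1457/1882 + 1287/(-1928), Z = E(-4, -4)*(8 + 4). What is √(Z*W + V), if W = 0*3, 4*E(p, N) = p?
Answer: I*√1186343570630/907124 ≈ 1.2007*I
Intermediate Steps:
E(p, N) = p/4
W = 0
Z = -12 (Z = ((¼)*(-4))*(8 + 4) = -1*12 = -12)
V = -2615615/1814248 (V = -1457*1/1882 + 1287*(-1/1928) = -1457/1882 - 1287/1928 = -2615615/1814248 ≈ -1.4417)
√(Z*W + V) = √(-12*0 - 2615615/1814248) = √(0 - 2615615/1814248) = √(-2615615/1814248) = I*√1186343570630/907124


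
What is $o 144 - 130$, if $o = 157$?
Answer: $22478$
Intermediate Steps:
$o 144 - 130 = 157 \cdot 144 - 130 = 22608 - 130 = 22478$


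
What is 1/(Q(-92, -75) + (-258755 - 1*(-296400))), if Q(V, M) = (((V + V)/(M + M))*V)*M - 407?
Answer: 1/45702 ≈ 2.1881e-5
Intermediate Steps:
Q(V, M) = -407 + V² (Q(V, M) = (((2*V)/((2*M)))*V)*M - 407 = (((2*V)*(1/(2*M)))*V)*M - 407 = ((V/M)*V)*M - 407 = (V²/M)*M - 407 = V² - 407 = -407 + V²)
1/(Q(-92, -75) + (-258755 - 1*(-296400))) = 1/((-407 + (-92)²) + (-258755 - 1*(-296400))) = 1/((-407 + 8464) + (-258755 + 296400)) = 1/(8057 + 37645) = 1/45702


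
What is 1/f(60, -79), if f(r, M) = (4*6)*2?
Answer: 1/48 ≈ 0.020833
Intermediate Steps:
f(r, M) = 48 (f(r, M) = 24*2 = 48)
1/f(60, -79) = 1/48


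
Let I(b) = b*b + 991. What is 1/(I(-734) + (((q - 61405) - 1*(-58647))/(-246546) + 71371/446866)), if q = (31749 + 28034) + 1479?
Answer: 55086512418/29732775544471297 ≈ 1.8527e-6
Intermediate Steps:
q = 61262 (q = 59783 + 1479 = 61262)
I(b) = 991 + b² (I(b) = b² + 991 = 991 + b²)
1/(I(-734) + (((q - 61405) - 1*(-58647))/(-246546) + 71371/446866)) = 1/((991 + (-734)²) + (((61262 - 61405) - 1*(-58647))/(-246546) + 71371/446866)) = 1/((991 + 538756) + ((-143 + 58647)*(-1/246546) + 71371*(1/446866))) = 1/(539747 + (58504*(-1/246546) + 71371/446866)) = 1/(539747 + (-29252/123273 + 71371/446866)) = 1/(539747 - 4273606949/55086512418) = 1/(29732775544471297/55086512418) = 55086512418/29732775544471297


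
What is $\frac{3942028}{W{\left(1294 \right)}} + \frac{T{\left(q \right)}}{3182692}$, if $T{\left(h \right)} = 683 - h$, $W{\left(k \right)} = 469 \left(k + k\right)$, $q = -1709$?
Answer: $\frac{784322770125}{241441402139} \approx 3.2485$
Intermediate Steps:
$W{\left(k \right)} = 938 k$ ($W{\left(k \right)} = 469 \cdot 2 k = 938 k$)
$\frac{3942028}{W{\left(1294 \right)}} + \frac{T{\left(q \right)}}{3182692} = \frac{3942028}{938 \cdot 1294} + \frac{683 - -1709}{3182692} = \frac{3942028}{1213772} + \left(683 + 1709\right) \frac{1}{3182692} = 3942028 \cdot \frac{1}{1213772} + 2392 \cdot \frac{1}{3182692} = \frac{985507}{303443} + \frac{598}{795673} = \frac{784322770125}{241441402139}$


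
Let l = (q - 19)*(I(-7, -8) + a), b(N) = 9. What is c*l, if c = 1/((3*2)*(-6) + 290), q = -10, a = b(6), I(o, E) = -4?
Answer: -145/254 ≈ -0.57087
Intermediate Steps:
a = 9
c = 1/254 (c = 1/(6*(-6) + 290) = 1/(-36 + 290) = 1/254 ≈ 0.0039370)
l = -145 (l = (-10 - 19)*(-4 + 9) = -29*5 = -145)
c*l = (1/254)*(-145) = -145/254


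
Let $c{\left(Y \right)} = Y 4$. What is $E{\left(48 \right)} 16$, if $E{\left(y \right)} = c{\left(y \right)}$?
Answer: $3072$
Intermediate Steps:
$c{\left(Y \right)} = 4 Y$
$E{\left(y \right)} = 4 y$
$E{\left(48 \right)} 16 = 4 \cdot 48 \cdot 16 = 192 \cdot 16 = 3072$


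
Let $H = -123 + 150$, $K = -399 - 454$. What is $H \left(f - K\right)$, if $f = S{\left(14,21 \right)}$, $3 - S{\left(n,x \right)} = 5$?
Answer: $22977$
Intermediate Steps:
$S{\left(n,x \right)} = -2$ ($S{\left(n,x \right)} = 3 - 5 = -2$)
$f = -2$
$K = -853$ ($K = -399 - 454 = -853$)
$H = 27$
$H \left(f - K\right) = 27 \left(-2 - -853\right) = 27 \left(-2 + 853\right) = 27 \cdot 851 = 22977$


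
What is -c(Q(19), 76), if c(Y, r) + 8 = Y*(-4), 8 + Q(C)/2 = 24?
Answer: 136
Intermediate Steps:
Q(C) = 32 (Q(C) = -16 + 2*24 = -16 + 48 = 32)
c(Y, r) = -8 - 4*Y (c(Y, r) = -8 + Y*(-4) = -8 - 4*Y)
-c(Q(19), 76) = -(-8 - 4*32) = -(-8 - 128) = -1*(-136) = 136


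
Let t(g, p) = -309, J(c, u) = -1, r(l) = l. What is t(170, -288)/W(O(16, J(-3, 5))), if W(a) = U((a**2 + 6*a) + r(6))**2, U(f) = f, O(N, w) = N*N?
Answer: -309/4499458084 ≈ -6.8675e-8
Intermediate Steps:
O(N, w) = N**2
W(a) = (6 + a**2 + 6*a)**2 (W(a) = ((a**2 + 6*a) + 6)**2 = (6 + a**2 + 6*a)**2)
t(170, -288)/W(O(16, J(-3, 5))) = -309/(6 + (16**2)**2 + 6*16**2)**2 = -309/(6 + 256**2 + 6*256)**2 = -309/(6 + 65536 + 1536)**2 = -309/(67078**2) = -309/4499458084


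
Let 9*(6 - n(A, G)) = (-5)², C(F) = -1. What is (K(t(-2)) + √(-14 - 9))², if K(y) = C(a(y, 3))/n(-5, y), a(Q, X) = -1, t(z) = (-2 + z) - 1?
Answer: (-9 + 29*I*√23)²/841 ≈ -22.904 - 2.9767*I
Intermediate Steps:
t(z) = -3 + z
n(A, G) = 29/9 (n(A, G) = 6 - ⅑*(-5)² = 6 - ⅑*25 = 6 - 25/9 = 29/9)
K(y) = -9/29 (K(y) = -1/29/9 = -1*9/29 = -9/29)
(K(t(-2)) + √(-14 - 9))² = (-9/29 + √(-14 - 9))² = (-9/29 + √(-23))² = (-9/29 + I*√23)²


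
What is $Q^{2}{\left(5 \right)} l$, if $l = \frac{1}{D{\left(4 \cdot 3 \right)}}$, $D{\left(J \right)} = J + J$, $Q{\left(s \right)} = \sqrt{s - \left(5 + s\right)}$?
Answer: $- \frac{5}{24} \approx -0.20833$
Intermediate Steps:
$Q{\left(s \right)} = i \sqrt{5}$ ($Q{\left(s \right)} = \sqrt{-5} = i \sqrt{5}$)
$D{\left(J \right)} = 2 J$
$l = \frac{1}{24}$ ($l = \frac{1}{2 \cdot 4 \cdot 3} = \frac{1}{2 \cdot 12} = \frac{1}{24} \approx 0.041667$)
$Q^{2}{\left(5 \right)} l = \left(i \sqrt{5}\right)^{2} \cdot \frac{1}{24} = \left(-5\right) \frac{1}{24} = - \frac{5}{24}$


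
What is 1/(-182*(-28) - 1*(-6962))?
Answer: 1/12058 ≈ 8.2933e-5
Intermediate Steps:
1/(-182*(-28) - 1*(-6962)) = 1/(5096 + 6962) = 1/12058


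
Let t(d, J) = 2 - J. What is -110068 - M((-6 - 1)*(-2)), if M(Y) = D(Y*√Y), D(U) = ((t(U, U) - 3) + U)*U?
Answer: -110068 + 14*√14 ≈ -1.1002e+5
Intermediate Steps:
D(U) = -U (D(U) = (((2 - U) - 3) + U)*U = ((-1 - U) + U)*U = -U)
M(Y) = -Y^(3/2) (M(Y) = -Y*√Y = -Y^(3/2))
-110068 - M((-6 - 1)*(-2)) = -110068 - (-1)*((-6 - 1)*(-2))^(3/2) = -110068 - (-1)*(-7*(-2))^(3/2) = -110068 - (-1)*14^(3/2) = -110068 - (-1)*14*√14 = -110068 - (-14)*√14 = -110068 + 14*√14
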